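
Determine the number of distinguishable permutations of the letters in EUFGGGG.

210

Letter multiplicities in EUFGGGG: E×1, F×1, G×4, U×1.
Dividing 7! = 5040 by 4! = 24 for the repeated letters gives 210.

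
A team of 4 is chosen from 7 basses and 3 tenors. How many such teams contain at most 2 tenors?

Split by how many tenors are chosen (0 through 2).
Sum: C(3,0)·C(7,4) + C(3,1)·C(7,3) + C(3,2)·C(7,2) = 35 + 105 + 63 = 203.

203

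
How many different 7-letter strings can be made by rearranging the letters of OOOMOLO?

The 7 letters of OOOMOLO have repeats: O appearing 5 times.
So there are 7! / (5!) = 42 distinguishable arrangements.

42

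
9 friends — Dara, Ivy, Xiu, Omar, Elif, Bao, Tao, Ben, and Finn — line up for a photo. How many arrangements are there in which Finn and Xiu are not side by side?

282240

Of the 9! = 362880 arrangements, those with Finn and Xiu adjacent number 2 × 8! = 80640 (treat the pair as a block with 2 internal orders).
So 362880 − 80640 = 282240 arrangements keep them apart.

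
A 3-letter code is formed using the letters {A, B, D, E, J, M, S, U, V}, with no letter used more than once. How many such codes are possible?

This is a permutation of 3 out of 9: P(9,3) = 9!/6!.
9 × 8 × 7 = 504.

504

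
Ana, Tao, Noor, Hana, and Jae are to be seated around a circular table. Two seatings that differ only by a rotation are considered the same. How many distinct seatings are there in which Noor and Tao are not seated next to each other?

Without the restriction there are (4)! = 24 seatings.
Seatings with Noor beside Tao: treat them as a block with 2 internal orders, giving 2 × (3)! = 12.
Subtracting, 24 − 12 = 12.

12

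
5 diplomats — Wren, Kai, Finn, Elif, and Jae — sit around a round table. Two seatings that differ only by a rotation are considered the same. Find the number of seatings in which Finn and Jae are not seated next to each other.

12

Without the restriction there are (4)! = 24 seatings.
Seatings with Finn beside Jae: treat them as a block with 2 internal orders, giving 2 × (3)! = 12.
Subtracting, 24 − 12 = 12.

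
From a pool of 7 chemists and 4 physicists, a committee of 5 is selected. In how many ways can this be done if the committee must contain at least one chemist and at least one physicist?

441

Total 5-person selections from all 11: C(11,5) = 462.
Selections missing a whole group: no chemists → C(4,5) = 0; no physicists → C(7,5) = 21.
Both groups omitted at once is impossible, so 462 − 21 = 441.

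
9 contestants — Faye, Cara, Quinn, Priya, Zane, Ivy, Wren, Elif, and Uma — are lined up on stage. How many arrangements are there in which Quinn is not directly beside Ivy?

282240

Of the 9! = 362880 arrangements, those with Quinn and Ivy adjacent number 2 × 8! = 80640 (treat the pair as a block with 2 internal orders).
Complementary counting: 362880 − 80640 = 282240.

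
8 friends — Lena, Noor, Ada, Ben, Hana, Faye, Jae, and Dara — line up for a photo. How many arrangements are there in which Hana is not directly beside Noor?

There are 8! = 40320 arrangements in all. If Hana and Noor are adjacent, merging them into one block gives 2·(7)! = 10080 arrangements.
Complementary counting: 40320 − 10080 = 30240.

30240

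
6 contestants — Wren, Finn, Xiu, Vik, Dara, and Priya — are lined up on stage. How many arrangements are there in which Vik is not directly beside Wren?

480

Of the 6! = 720 arrangements, those with Vik and Wren adjacent number 2 × 5! = 240 (treat the pair as a block with 2 internal orders).
Complementary counting: 720 − 240 = 480.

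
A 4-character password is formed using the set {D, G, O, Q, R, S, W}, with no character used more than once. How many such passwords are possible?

840

Choose and order 4 of the 7 symbols: the first character has 7 options, the next 6, then 5, 4.
7 × 6 × 5 × 4 = 840.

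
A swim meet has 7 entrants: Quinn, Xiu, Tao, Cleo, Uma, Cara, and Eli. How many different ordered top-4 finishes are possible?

There are 7 choices for 1st place, 6 for 2nd, and so on down to 4 for position 4.
That gives 7 × 6 × 5 × 4 = 840.

840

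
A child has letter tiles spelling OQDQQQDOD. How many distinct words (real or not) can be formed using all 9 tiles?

Letter multiplicities in OQDQQQDOD: D×3, O×2, Q×4.
Dividing 9! = 362880 by 4!·3!·2! = 288 for the repeated letters gives 1260.

1260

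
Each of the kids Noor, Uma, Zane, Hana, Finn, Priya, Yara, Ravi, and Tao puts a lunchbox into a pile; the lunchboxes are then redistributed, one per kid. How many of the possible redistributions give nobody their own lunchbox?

Count assignments avoiding every fixed point. For any j of the 9 kids fixed to their own lunchbox, the other 9−j can be arranged in (9−j)! ways.
By inclusion–exclusion this is Σ_{j=0}^{9} (−1)^j C(9,j)·(9−j)!.
Computing: 362880 − 362880 + 181440 − 60480 + 15120 − 3024 + 504 − 72 + 9 − 1 = 133496.

133496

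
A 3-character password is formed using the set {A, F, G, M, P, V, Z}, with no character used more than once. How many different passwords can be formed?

Choose and order 3 of the 7 symbols: the first character has 7 options, the next 6, then 5.
7 × 6 × 5 = 210.

210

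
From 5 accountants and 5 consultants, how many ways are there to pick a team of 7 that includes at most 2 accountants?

10

Split by how many accountants are chosen (0 through 2).
Sum: C(5,0)·C(5,7) + C(5,1)·C(5,6) + C(5,2)·C(5,5) = 0 + 0 + 10 = 10.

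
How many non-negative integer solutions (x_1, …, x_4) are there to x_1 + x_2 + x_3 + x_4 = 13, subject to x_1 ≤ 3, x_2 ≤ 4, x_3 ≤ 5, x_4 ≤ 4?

20

Ignoring the caps, the number of non-negative solutions to x_1+…+x_4 = 13 is C(16,3) = 560.
Subtract solutions that violate a single cap (substitute x_i' = x_i − (cap_i+1)): x_1 ≥ 4 gives C(12,3) = 220; x_2 ≥ 5 gives C(11,3) = 165; x_3 ≥ 6 gives C(10,3) = 120; x_4 ≥ 5 gives C(11,3) = 165. Together 670.
Add back pairs where two caps are both exceeded: 35 + 20 + 35 + 10 + 20 + 10 = 130.
By inclusion–exclusion the count is 560 − 670 + 130 = 20.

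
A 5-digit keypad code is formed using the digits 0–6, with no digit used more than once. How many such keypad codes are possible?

Choose and order 5 of the 7 symbols: the first digit has 7 options, the next 6, and so on down to 3.
That product is 7 × 6 × 5 × 4 × 3 = 2520.

2520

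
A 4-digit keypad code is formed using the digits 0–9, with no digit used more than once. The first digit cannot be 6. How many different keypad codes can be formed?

The first digit has 10−1 = 9 choices (anything except 6).
The remaining 3 digits are filled from the other 9 symbols without repetition: 9 × 8 × 7 = 504.
Total: 9 × 504 = 4536.

4536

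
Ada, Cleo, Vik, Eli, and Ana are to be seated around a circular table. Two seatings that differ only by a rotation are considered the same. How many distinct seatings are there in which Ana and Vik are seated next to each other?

12

Treat {Ana, Vik} as one unit (2 internal orders) and seat the resulting 4 units around the table: (3)! circular arrangements.
So 2 × (3)! = 2 × 6 = 12.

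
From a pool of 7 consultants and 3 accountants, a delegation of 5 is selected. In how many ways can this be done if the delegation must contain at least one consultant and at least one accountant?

With no constraint there are C(10,5) = 252 possible selections.
Selections missing a whole group: no consultants → C(3,5) = 0; no accountants → C(7,5) = 21.
Both groups omitted at once is impossible, so 252 − 21 = 231.

231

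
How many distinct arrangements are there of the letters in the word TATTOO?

60

The 6 letters of TATTOO have repeats: O appearing twice and T appearing 3 times.
The number of distinct arrangements is 6!/(3!·2!) = 720/12 = 60.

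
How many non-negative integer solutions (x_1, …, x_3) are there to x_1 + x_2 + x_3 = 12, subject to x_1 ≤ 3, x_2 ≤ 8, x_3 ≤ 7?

22

Without the upper bounds there are C(14,2) = 91 ways to split 12 among 3 variables.
Subtract solutions that violate a single cap (substitute x_i' = x_i − (cap_i+1)): x_1 ≥ 4 gives C(10,2) = 45; x_2 ≥ 9 gives C(5,2) = 10; x_3 ≥ 8 gives C(6,2) = 15. Together 70.
Add back pairs where two caps are both exceeded: 0 + 1 + 0 = 1.
By inclusion–exclusion the count is 91 − 70 + 1 = 22.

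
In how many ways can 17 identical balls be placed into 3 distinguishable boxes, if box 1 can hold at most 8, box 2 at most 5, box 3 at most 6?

By stars and bars, unrestricted non-negative solutions to x_1+…+x_3 = 17 number C(17+2,2) = 171.
Subtract solutions that violate a single cap (substitute x_i' = x_i − (cap_i+1)): x_1 ≥ 9 gives C(10,2) = 45; x_2 ≥ 6 gives C(13,2) = 78; x_3 ≥ 7 gives C(12,2) = 66. Together 189.
Add back pairs where two caps are both exceeded: 6 + 3 + 15 = 24.
By inclusion–exclusion the count is 171 − 189 + 24 = 6.

6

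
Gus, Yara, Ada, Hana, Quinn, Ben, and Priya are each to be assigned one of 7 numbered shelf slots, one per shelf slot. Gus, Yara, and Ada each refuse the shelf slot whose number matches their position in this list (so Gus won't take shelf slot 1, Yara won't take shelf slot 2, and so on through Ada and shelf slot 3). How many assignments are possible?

Let Aᵢ (for i ∈ {1, 2, 3}) be the placements that put person i in their forbidden shelf slot. Any j of these fix j positions, leaving (7−j)! ways to fill the rest, and there are C(3,j) ways to pick which j.
By inclusion–exclusion, the number of valid placements is Σ_{j=0}^{3} (−1)^j C(3,j)·(7−j)!.
Computing: 5040 − 2160 + 360 − 24 = 3216.

3216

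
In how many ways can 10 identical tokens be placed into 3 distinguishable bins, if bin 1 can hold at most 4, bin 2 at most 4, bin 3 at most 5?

Ignoring the caps, the number of non-negative solutions to x_1+…+x_3 = 10 is C(12,2) = 66.
Subtract solutions that violate a single cap (substitute x_i' = x_i − (cap_i+1)): x_1 ≥ 5 gives C(7,2) = 21; x_2 ≥ 5 gives C(7,2) = 21; x_3 ≥ 6 gives C(6,2) = 15. Together 57.
Add back pairs where two caps are both exceeded: 1 + 0 + 0 = 1.
By inclusion–exclusion the count is 66 − 57 + 1 = 10.

10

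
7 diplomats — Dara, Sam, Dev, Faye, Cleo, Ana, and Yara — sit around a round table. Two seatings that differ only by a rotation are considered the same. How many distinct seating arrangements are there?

Around a circle, 7 distinct people have 7!/7 = (6)! = 720 rotationally distinct seatings.

720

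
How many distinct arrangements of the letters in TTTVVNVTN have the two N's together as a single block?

280

Treat the 2 copies of N as a single block. The multiset to arrange is then {NN, T, T, T, T, V, V, V}, 8 items in all.
That gives (8)!/(4!·3!) = 280 arrangements.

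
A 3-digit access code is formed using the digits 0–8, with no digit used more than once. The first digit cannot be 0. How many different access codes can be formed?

448

The first digit has 9−1 = 8 choices (anything except 0).
The remaining 2 digits are filled from the other 8 symbols without repetition: 8 × 7 = 56.
Total: 8 × 56 = 448.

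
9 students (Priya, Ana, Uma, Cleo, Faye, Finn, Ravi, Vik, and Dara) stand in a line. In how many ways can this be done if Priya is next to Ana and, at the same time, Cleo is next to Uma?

Treat {Priya,Ana} as one block (2 orders) and {Cleo,Uma} as another (2 orders).
That leaves 7 units to arrange: 2 × 2 × 7! = 4 × 5040 = 20160.

20160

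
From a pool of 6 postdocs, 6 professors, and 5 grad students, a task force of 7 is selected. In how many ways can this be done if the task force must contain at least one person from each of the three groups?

Total 7-person selections from all 17: C(17,7) = 19448.
Subtract selections that omit an entire group: no postdocs → C(11,7) = 330; no professors → C(11,7) = 330; no grad students → C(12,7) = 792.
Add back selections omitting two groups (i.e. drawn from a single group): C(6,7) + C(6,7) + C(5,7) = 0.
By inclusion–exclusion: 19448 − 1452 + 0 = 17996.

17996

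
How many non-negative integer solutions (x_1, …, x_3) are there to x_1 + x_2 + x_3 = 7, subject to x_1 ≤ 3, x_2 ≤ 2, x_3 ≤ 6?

Ignoring the caps, the number of non-negative solutions to x_1+…+x_3 = 7 is C(9,2) = 36.
Subtract solutions that violate a single cap (substitute x_i' = x_i − (cap_i+1)): x_1 ≥ 4 gives C(5,2) = 10; x_2 ≥ 3 gives C(6,2) = 15; x_3 ≥ 7 gives C(2,2) = 1. Together 26.
Add back pairs where two caps are both exceeded: 1 + 0 + 0 = 1.
By inclusion–exclusion the count is 36 − 26 + 1 = 11.

11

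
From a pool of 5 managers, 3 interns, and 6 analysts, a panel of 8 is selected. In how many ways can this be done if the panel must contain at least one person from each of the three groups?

2828

With no constraint there are C(14,8) = 3003 possible selections.
Selections missing a whole group: no managers → C(9,8) = 9; no interns → C(11,8) = 165; no analysts → C(8,8) = 1.
Add back selections omitting two groups (i.e. drawn from a single group): C(5,8) + C(3,8) + C(6,8) = 0.
By inclusion–exclusion: 3003 − 175 + 0 = 2828.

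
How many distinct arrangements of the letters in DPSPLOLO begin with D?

630

Fix D in the first position and arrange the remaining 7 letters.
Those 7 letters have L appearing twice, O appearing twice, and P appearing twice, giving (7)!/(2!·2!·2!) = 630.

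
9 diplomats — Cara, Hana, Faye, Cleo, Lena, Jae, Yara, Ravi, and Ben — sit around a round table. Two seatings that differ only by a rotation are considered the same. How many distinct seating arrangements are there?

40320

Around a circle, 9 distinct people have 9!/9 = (8)! = 40320 rotationally distinct seatings.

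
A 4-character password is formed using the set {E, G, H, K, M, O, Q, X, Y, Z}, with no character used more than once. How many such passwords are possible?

This is a permutation of 4 out of 10: P(10,4) = 10!/6!.
That product is 10 × 9 × 8 × 7 = 5040.

5040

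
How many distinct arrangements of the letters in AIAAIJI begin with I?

Fix I in the first position and arrange the remaining 6 letters.
Those 6 letters have A appearing 3 times and I appearing twice, giving (6)!/(3!·2!) = 60.

60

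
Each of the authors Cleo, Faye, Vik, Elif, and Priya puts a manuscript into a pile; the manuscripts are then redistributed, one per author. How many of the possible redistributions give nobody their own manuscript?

Count assignments avoiding every fixed point. For any j of the 5 authors fixed to their own manuscript, the other 5−j can be arranged in (5−j)! ways.
By inclusion–exclusion this is Σ_{j=0}^{5} (−1)^j C(5,j)·(5−j)!.
Computing: 120 − 120 + 60 − 20 + 5 − 1 = 44.

44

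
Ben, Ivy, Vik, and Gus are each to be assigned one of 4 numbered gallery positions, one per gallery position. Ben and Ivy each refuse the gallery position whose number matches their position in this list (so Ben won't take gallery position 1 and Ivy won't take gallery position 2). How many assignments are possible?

14

Let Aᵢ (for i ∈ {1, 2}) be the placements that put person i in their forbidden gallery position. Any j of these fix j positions, leaving (4−j)! ways to fill the rest, and there are C(2,j) ways to pick which j.
By inclusion–exclusion, the number of valid placements is Σ_{j=0}^{2} (−1)^j C(2,j)·(4−j)!.
Computing: 24 − 12 + 2 = 14.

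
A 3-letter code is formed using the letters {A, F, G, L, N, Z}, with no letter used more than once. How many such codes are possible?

This is a permutation of 3 out of 6: P(6,3) = 6!/3!.
That product is 6 × 5 × 4 = 120.

120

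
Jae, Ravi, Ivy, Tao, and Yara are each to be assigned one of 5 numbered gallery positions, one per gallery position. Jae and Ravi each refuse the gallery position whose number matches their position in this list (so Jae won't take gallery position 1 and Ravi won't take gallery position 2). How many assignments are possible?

78

Let Aᵢ (for i ∈ {1, 2}) be the placements that put person i in their forbidden gallery position. Any j of these fix j positions, leaving (5−j)! ways to fill the rest, and there are C(2,j) ways to pick which j.
By inclusion–exclusion, the number of valid placements is Σ_{j=0}^{2} (−1)^j C(2,j)·(5−j)!.
Computing: 120 − 48 + 6 = 78.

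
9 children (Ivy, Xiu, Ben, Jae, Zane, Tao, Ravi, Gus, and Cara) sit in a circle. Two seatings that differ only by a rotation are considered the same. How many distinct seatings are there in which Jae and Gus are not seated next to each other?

30240

Without the restriction there are (8)! = 40320 seatings.
Those with Jae next to Gus: fuse the pair into one unit and seat 8 units around a circle — 2·(7)! = 10080.
Subtracting, 40320 − 10080 = 30240.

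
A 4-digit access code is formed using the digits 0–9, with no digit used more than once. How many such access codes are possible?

Choose and order 4 of the 10 symbols: the first digit has 10 options, the next 9, then 8, 7.
That product is 10 × 9 × 8 × 7 = 5040.

5040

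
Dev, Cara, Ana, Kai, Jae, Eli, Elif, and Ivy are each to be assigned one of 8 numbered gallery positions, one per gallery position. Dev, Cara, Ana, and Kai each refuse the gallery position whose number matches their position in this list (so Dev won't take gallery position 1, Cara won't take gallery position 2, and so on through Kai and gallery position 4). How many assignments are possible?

Let Aᵢ (for 1 ≤ i ≤ 4) be the placements that put person i in their forbidden gallery position. Any j of these fix j positions, leaving (8−j)! ways to fill the rest, and there are C(4,j) ways to pick which j.
By inclusion–exclusion, the number of valid placements is Σ_{j=0}^{4} (−1)^j C(4,j)·(8−j)!.
Computing: 40320 − 20160 + 4320 − 480 + 24 = 24024.

24024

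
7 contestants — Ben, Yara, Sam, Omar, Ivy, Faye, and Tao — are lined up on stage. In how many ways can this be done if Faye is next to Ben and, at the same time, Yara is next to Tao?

Treat {Faye,Ben} as one block (2 orders) and {Yara,Tao} as another (2 orders).
That leaves 5 units to arrange: 2 × 2 × 5! = 4 × 120 = 480.

480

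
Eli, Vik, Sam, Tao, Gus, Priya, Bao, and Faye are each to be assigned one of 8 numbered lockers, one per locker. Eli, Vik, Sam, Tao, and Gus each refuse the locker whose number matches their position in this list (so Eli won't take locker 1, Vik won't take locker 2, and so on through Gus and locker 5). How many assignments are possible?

21234

Let Aᵢ (for 1 ≤ i ≤ 5) be the placements that put person i in their forbidden locker. Any j of these fix j positions, leaving (8−j)! ways to fill the rest, and there are C(5,j) ways to pick which j.
By inclusion–exclusion, the number of valid placements is Σ_{j=0}^{5} (−1)^j C(5,j)·(8−j)!.
Computing: 40320 − 25200 + 7200 − 1200 + 120 − 6 = 21234.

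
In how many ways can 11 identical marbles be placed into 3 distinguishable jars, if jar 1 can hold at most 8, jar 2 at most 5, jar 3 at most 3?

Without the upper bounds there are C(13,2) = 78 ways to split 11 among 3 jars.
Subtract solutions that violate a single cap (substitute x_i' = x_i − (cap_i+1)): x_1 ≥ 9 gives C(4,2) = 6; x_2 ≥ 6 gives C(7,2) = 21; x_3 ≥ 4 gives C(9,2) = 36. Together 63.
Add back pairs where two caps are both exceeded: 0 + 0 + 3 = 3.
By inclusion–exclusion the count is 78 − 63 + 3 = 18.

18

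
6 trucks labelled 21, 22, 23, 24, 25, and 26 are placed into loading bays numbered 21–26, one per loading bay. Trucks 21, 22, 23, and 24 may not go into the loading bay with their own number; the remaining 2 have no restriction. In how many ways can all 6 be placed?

362

Let Aᵢ (for 21 ≤ i ≤ 24) be the placements that put truck i in its forbidden loading bay. Any j of these fix j positions, leaving (6−j)! ways to fill the rest, and there are C(4,j) ways to pick which j.
By inclusion–exclusion, the number of valid placements is Σ_{j=0}^{4} (−1)^j C(4,j)·(6−j)!.
Computing: 720 − 480 + 144 − 24 + 2 = 362.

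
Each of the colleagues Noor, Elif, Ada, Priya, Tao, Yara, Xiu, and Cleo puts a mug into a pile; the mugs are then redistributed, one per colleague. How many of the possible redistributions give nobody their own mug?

14833

Let Aᵢ be the assignments in which colleague i gets their own mug. We want the size of the complement of A₁∪…∪A_8.
By inclusion–exclusion this is Σ_{j=0}^{8} (−1)^j C(8,j)·(8−j)!.
Computing: 40320 − 40320 + 20160 − 6720 + 1680 − 336 + 56 − 8 + 1 = 14833.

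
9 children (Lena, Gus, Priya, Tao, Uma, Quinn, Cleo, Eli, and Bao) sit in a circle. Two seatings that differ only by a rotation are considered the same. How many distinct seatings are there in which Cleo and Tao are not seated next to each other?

30240

All circular seatings of 9 people number (8)! = 40320.
Those with Cleo next to Tao: fuse the pair into one unit and seat 8 units around a circle — 2·(7)! = 10080.
Subtracting, 40320 − 10080 = 30240.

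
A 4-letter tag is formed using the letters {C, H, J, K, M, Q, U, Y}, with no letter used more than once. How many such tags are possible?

Choose and order 4 of the 8 symbols: the first letter has 8 options, the next 7, then 6, 5.
That product is 8 × 7 × 6 × 5 = 1680.

1680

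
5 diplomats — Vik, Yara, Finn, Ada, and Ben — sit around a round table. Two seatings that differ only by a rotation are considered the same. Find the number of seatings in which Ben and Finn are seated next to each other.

12

Glue Ben and Finn into a block (2 internal orders). Seating 4 units around a circle gives (3)! arrangements.
So 2 × (3)! = 2 × 6 = 12.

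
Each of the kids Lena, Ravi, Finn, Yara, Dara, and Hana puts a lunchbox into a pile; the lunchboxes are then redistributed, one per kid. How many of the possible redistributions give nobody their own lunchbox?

265

Count assignments avoiding every fixed point. For any j of the 6 kids fixed to their own lunchbox, the other 6−j can be arranged in (6−j)! ways.
By inclusion–exclusion this is Σ_{j=0}^{6} (−1)^j C(6,j)·(6−j)!.
Computing: 720 − 720 + 360 − 120 + 30 − 6 + 1 = 265.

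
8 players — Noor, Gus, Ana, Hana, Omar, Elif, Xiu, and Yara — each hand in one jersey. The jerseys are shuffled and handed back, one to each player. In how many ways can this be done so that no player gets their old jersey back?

14833

This is the derangement count D_8: permutations of 8 items with no fixed point.
By inclusion–exclusion this is Σ_{j=0}^{8} (−1)^j C(8,j)·(8−j)!.
Computing: 40320 − 40320 + 20160 − 6720 + 1680 − 336 + 56 − 8 + 1 = 14833.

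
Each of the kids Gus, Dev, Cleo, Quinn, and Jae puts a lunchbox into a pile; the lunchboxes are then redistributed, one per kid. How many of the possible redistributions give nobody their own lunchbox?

44

This is the derangement count D_5: permutations of 5 items with no fixed point.
By inclusion–exclusion this is Σ_{j=0}^{5} (−1)^j C(5,j)·(5−j)!.
Computing: 120 − 120 + 60 − 20 + 5 − 1 = 44.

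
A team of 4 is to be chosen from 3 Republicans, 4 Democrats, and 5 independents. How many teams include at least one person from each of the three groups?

270

Unrestricted: C(12,4) = 495 ways to pick any 4 of the 12.
Selections missing a whole group: no Republicans → C(9,4) = 126; no Democrats → C(8,4) = 70; no independents → C(7,4) = 35.
Add back selections omitting two groups (i.e. drawn from a single group): C(3,4) + C(4,4) + C(5,4) = 6.
By inclusion–exclusion: 495 − 231 + 6 = 270.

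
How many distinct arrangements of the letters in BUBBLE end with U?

Fix U in the last position and arrange the remaining 5 letters.
Those 5 letters have B appearing 3 times, giving (5)!/(3!) = 20.

20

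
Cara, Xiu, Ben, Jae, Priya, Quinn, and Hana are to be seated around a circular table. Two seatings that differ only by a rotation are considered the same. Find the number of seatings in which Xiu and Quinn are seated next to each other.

240

Treat {Xiu, Quinn} as one unit (2 internal orders) and seat the resulting 6 units around the table: (5)! circular arrangements.
So 2 × (5)! = 2 × 120 = 240.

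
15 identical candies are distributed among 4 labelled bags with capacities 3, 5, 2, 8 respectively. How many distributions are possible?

19

Ignoring the caps, the number of non-negative solutions to x_1+…+x_4 = 15 is C(18,3) = 816.
Subtract solutions that violate a single cap (substitute x_i' = x_i − (cap_i+1)): x_1 ≥ 4 gives C(14,3) = 364; x_2 ≥ 6 gives C(12,3) = 220; x_3 ≥ 3 gives C(15,3) = 455; x_4 ≥ 9 gives C(9,3) = 84. Together 1123.
Add back pairs where two caps are both exceeded: 56 + 165 + 10 + 84 + 1 + 20 = 336.
Subtract triples: 10 + 0 + 0 + 0 = 10.
By inclusion–exclusion the count is 816 − 1123 + 336 − 10 = 19.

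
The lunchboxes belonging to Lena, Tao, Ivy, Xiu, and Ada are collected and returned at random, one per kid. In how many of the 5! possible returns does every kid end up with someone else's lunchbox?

Count assignments avoiding every fixed point. For any j of the 5 kids fixed to their own lunchbox, the other 5−j can be arranged in (5−j)! ways.
By inclusion–exclusion this is Σ_{j=0}^{5} (−1)^j C(5,j)·(5−j)!.
Computing: 120 − 120 + 60 − 20 + 5 − 1 = 44.

44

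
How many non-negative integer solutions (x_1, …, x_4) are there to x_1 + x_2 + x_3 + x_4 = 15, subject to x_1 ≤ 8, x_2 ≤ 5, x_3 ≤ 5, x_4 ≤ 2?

46

Ignoring the caps, the number of non-negative solutions to x_1+…+x_4 = 15 is C(18,3) = 816.
Subtract solutions that violate a single cap (substitute x_i' = x_i − (cap_i+1)): x_1 ≥ 9 gives C(9,3) = 84; x_2 ≥ 6 gives C(12,3) = 220; x_3 ≥ 6 gives C(12,3) = 220; x_4 ≥ 3 gives C(15,3) = 455. Together 979.
Add back pairs where two caps are both exceeded: 1 + 1 + 20 + 20 + 84 + 84 = 210.
Subtract triples: 0 + 0 + 0 + 1 = 1.
By inclusion–exclusion the count is 816 − 979 + 210 − 1 = 46.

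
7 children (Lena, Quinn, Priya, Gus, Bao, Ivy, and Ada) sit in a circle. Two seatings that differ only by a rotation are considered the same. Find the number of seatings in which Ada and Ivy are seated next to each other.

Treat {Ada, Ivy} as one unit (2 internal orders) and seat the resulting 6 units around the table: (5)! circular arrangements.
So 2 × (5)! = 2 × 120 = 240.

240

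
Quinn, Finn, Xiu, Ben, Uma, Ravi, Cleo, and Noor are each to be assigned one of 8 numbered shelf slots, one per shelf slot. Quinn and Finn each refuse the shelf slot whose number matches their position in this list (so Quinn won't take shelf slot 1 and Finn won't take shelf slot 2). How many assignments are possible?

Let Aᵢ (for i ∈ {1, 2}) be the placements that put person i in their forbidden shelf slot. Any j of these fix j positions, leaving (8−j)! ways to fill the rest, and there are C(2,j) ways to pick which j.
By inclusion–exclusion, the number of valid placements is Σ_{j=0}^{2} (−1)^j C(2,j)·(8−j)!.
Computing: 40320 − 10080 + 720 = 30960.

30960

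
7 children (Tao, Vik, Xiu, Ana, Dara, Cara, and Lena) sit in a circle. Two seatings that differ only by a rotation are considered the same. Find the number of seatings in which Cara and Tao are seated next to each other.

240

Glue Cara and Tao into a block (2 internal orders). Seating 6 units around a circle gives (5)! arrangements.
So 2 × (5)! = 2 × 120 = 240.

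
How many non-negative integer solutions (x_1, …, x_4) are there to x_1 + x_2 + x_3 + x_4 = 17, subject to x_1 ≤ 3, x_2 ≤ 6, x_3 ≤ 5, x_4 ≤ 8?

Ignoring the caps, the number of non-negative solutions to x_1+…+x_4 = 17 is C(20,3) = 1140.
Subtract solutions that violate a single cap (substitute x_i' = x_i − (cap_i+1)): x_1 ≥ 4 gives C(16,3) = 560; x_2 ≥ 7 gives C(13,3) = 286; x_3 ≥ 6 gives C(14,3) = 364; x_4 ≥ 9 gives C(11,3) = 165. Together 1375.
Add back pairs where two caps are both exceeded: 84 + 120 + 35 + 35 + 4 + 10 = 288.
Subtract triples: 1 + 0 + 0 + 0 = 1.
By inclusion–exclusion the count is 1140 − 1375 + 288 − 1 = 52.

52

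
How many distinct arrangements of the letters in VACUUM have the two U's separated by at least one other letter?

240

There are 6!/(2!) = 360 arrangements of VACUUM in total.
If the two U's are adjacent, glue them into one block, leaving 5 items to arrange: (5)! = 120 ways.
Subtracting, 360 − 120 = 240 arrangements keep the U's apart.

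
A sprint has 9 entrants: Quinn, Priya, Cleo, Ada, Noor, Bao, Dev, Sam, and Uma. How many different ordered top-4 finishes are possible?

3024

There are 9 choices for 1st place, 8 for 2nd, and so on down to 6 for position 4.
That gives 9 × 8 × 7 × 6 = 3024.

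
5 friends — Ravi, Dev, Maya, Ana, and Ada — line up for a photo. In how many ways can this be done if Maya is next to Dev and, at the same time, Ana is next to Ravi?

24

Treat {Maya,Dev} as one block (2 orders) and {Ana,Ravi} as another (2 orders).
That leaves 3 units to arrange: 2 × 2 × 3! = 4 × 6 = 24.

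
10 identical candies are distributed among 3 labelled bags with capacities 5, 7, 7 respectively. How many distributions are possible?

Without the upper bounds there are C(12,2) = 66 ways to split 10 among 3 bags.
Subtract solutions that violate a single cap (substitute x_i' = x_i − (cap_i+1)): x_1 ≥ 6 gives C(6,2) = 15; x_2 ≥ 8 gives C(4,2) = 6; x_3 ≥ 8 gives C(4,2) = 6. Together 27.
No two caps can be exceeded simultaneously, so the pair terms are all 0.
By inclusion–exclusion the count is 66 − 27 + 0 = 39.

39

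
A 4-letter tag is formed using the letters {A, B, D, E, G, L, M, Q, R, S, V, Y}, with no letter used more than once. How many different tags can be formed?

11880

Choose and order 4 of the 12 symbols: the first letter has 12 options, the next 11, then 10, 9.
That product is 12 × 11 × 10 × 9 = 11880.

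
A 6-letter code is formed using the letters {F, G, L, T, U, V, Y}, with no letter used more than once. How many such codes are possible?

With no repetition, fill the 6 letters in order: 7 choices, then 6, down to 2.
7 × 6 × 5 × 4 × 3 × 2 = 5040.

5040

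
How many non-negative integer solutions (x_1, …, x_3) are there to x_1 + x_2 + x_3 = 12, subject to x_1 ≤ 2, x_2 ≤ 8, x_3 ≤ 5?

9

Without the upper bounds there are C(14,2) = 91 ways to split 12 among 3 variables.
Subtract solutions that violate a single cap (substitute x_i' = x_i − (cap_i+1)): x_1 ≥ 3 gives C(11,2) = 55; x_2 ≥ 9 gives C(5,2) = 10; x_3 ≥ 6 gives C(8,2) = 28. Together 93.
Add back pairs where two caps are both exceeded: 1 + 10 + 0 = 11.
By inclusion–exclusion the count is 91 − 93 + 11 = 9.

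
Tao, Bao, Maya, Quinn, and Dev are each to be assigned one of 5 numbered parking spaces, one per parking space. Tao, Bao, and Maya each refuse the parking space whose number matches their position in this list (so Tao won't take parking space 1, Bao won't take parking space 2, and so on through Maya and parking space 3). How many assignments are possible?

64

Let Aᵢ (for i ∈ {1, 2, 3}) be the placements that put person i in their forbidden parking space. Any j of these fix j positions, leaving (5−j)! ways to fill the rest, and there are C(3,j) ways to pick which j.
By inclusion–exclusion, the number of valid placements is Σ_{j=0}^{3} (−1)^j C(3,j)·(5−j)!.
Computing: 120 − 72 + 18 − 2 = 64.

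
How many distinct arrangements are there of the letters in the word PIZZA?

Letter multiplicities in PIZZA: A×1, I×1, P×1, Z×2.
The number of distinct arrangements is 5!/(2!) = 120/2 = 60.

60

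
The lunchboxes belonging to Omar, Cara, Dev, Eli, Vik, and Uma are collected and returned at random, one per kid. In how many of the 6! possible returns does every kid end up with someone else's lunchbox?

265

Count assignments avoiding every fixed point. For any j of the 6 kids fixed to their own lunchbox, the other 6−j can be arranged in (6−j)! ways.
By inclusion–exclusion this is Σ_{j=0}^{6} (−1)^j C(6,j)·(6−j)!.
Computing: 720 − 720 + 360 − 120 + 30 − 6 + 1 = 265.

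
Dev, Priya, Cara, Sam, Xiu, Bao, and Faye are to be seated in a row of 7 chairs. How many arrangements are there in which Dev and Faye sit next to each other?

1440

Treat {Dev, Faye} as a single unit. There are 6 units to order, and the pair itself can be ordered 2 ways.
So the count is 2·(6)! = 1440.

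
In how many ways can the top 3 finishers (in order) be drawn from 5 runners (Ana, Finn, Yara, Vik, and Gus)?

60

There are 5 choices for 1st place, 4 for 2nd, and 3 for 3rd.
That gives 5 × 4 × 3 = 60.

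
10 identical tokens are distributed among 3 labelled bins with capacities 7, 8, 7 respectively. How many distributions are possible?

51

Ignoring the caps, the number of non-negative solutions to x_1+…+x_3 = 10 is C(12,2) = 66.
Subtract solutions that violate a single cap (substitute x_i' = x_i − (cap_i+1)): x_1 ≥ 8 gives C(4,2) = 6; x_2 ≥ 9 gives C(3,2) = 3; x_3 ≥ 8 gives C(4,2) = 6. Together 15.
No two caps can be exceeded simultaneously, so the pair terms are all 0.
By inclusion–exclusion the count is 66 − 15 + 0 = 51.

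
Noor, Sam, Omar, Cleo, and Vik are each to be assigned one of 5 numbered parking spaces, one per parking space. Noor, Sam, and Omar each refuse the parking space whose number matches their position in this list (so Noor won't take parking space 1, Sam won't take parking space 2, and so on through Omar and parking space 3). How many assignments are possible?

64

Let Aᵢ (for i ∈ {1, 2, 3}) be the placements that put person i in their forbidden parking space. Any j of these fix j positions, leaving (5−j)! ways to fill the rest, and there are C(3,j) ways to pick which j.
By inclusion–exclusion, the number of valid placements is Σ_{j=0}^{3} (−1)^j C(3,j)·(5−j)!.
Computing: 120 − 72 + 18 − 2 = 64.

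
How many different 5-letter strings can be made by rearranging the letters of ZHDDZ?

ZHDDZ has 5 letters with D appearing twice and Z appearing twice.
So there are 5! / (2!·2!) = 30 distinguishable arrangements.

30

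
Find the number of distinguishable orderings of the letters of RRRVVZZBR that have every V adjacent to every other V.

840

Treat the 2 copies of V as a single block. The multiset to arrange is then {VV, B, R, R, R, R, Z, Z}, 8 items in all.
That gives (8)!/(4!·2!) = 840 arrangements.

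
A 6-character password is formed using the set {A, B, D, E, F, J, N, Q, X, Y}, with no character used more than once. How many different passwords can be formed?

151200

With no repetition, fill the 6 characters in order: 10 choices, then 9, down to 5.
That product is 10 × 9 × 8 × 7 × 6 × 5 = 151200.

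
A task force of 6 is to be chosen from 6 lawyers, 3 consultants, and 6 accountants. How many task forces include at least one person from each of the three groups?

3915

With no constraint there are C(15,6) = 5005 possible selections.
Subtract selections that omit an entire group: no lawyers → C(9,6) = 84; no consultants → C(12,6) = 924; no accountants → C(9,6) = 84.
Add back selections omitting two groups (i.e. drawn from a single group): C(6,6) + C(3,6) + C(6,6) = 2.
By inclusion–exclusion: 5005 − 1092 + 2 = 3915.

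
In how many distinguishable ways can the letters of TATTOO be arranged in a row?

TATTOO has 6 letters with O appearing twice and T appearing 3 times.
Dividing 6! = 720 by 3!·2! = 12 for the repeated letters gives 60.

60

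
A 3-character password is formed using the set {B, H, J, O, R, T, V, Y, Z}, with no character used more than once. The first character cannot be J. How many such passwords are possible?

448

The first character has 9−1 = 8 choices (anything except J).
The remaining 2 characters are filled from the other 8 symbols without repetition: 8 × 7 = 56.
Total: 8 × 56 = 448.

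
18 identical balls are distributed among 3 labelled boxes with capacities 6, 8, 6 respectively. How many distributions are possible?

Without the upper bounds there are C(20,2) = 190 ways to split 18 among 3 boxes.
Subtract solutions that violate a single cap (substitute x_i' = x_i − (cap_i+1)): x_1 ≥ 7 gives C(13,2) = 78; x_2 ≥ 9 gives C(11,2) = 55; x_3 ≥ 7 gives C(13,2) = 78. Together 211.
Add back pairs where two caps are both exceeded: 6 + 15 + 6 = 27.
By inclusion–exclusion the count is 190 − 211 + 27 = 6.

6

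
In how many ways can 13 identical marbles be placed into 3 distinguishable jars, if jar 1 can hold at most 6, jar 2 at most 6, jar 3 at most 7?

By stars and bars, unrestricted non-negative solutions to x_1+…+x_3 = 13 number C(13+2,2) = 105.
Subtract solutions that violate a single cap (substitute x_i' = x_i − (cap_i+1)): x_1 ≥ 7 gives C(8,2) = 28; x_2 ≥ 7 gives C(8,2) = 28; x_3 ≥ 8 gives C(7,2) = 21. Together 77.
No two caps can be exceeded simultaneously, so the pair terms are all 0.
By inclusion–exclusion the count is 105 − 77 + 0 = 28.

28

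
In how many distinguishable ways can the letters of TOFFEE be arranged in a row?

180

TOFFEE has 6 letters with E appearing twice and F appearing twice.
Dividing 6! = 720 by 2!·2! = 4 for the repeated letters gives 180.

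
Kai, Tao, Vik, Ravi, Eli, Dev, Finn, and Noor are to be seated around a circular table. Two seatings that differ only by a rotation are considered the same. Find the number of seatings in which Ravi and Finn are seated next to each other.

Glue Ravi and Finn into a block (2 internal orders). Seating 7 units around a circle gives (6)! arrangements.
So 2 × (6)! = 2 × 720 = 1440.

1440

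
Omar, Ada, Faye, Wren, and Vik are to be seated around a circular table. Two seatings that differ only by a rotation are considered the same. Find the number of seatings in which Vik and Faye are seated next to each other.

12

Glue Vik and Faye into a block (2 internal orders). Seating 4 units around a circle gives (3)! arrangements.
So 2 × (3)! = 2 × 6 = 12.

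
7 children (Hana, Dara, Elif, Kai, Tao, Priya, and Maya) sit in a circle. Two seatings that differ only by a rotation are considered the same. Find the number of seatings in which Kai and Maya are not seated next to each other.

480

Without the restriction there are (6)! = 720 seatings.
Those with Kai next to Maya: fuse the pair into one unit and seat 6 units around a circle — 2·(5)! = 240.
Subtracting, 720 − 240 = 480.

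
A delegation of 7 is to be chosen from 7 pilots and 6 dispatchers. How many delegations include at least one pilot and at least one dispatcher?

1715

With no constraint there are C(13,7) = 1716 possible selections.
Selections missing a whole group: no pilots → C(6,7) = 0; no dispatchers → C(7,7) = 1.
Both groups omitted at once is impossible, so 1716 − 1 = 1715.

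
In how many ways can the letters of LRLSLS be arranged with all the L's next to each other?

Treat the 3 copies of L as a single block. The multiset to arrange is then {LLL, R, S, S}, 4 items in all.
That gives (4)!/(2!) = 12 arrangements.

12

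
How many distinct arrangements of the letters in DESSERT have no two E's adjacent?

900

There are 7!/(2!·2!) = 1260 arrangements of DESSERT in total.
Arrangements with the E's together: treat EE as one letter, giving (6)!/(2!) = 360.
Subtracting, 1260 − 360 = 900 arrangements keep the E's apart.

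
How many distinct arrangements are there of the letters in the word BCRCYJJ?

BCRCYJJ has 7 letters with C appearing twice and J appearing twice.
The number of distinct arrangements is 7!/(2!·2!) = 5040/4 = 1260.

1260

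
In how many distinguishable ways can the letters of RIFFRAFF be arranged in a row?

840

RIFFRAFF has 8 letters with F appearing 4 times and R appearing twice.
Dividing 8! = 40320 by 4!·2! = 48 for the repeated letters gives 840.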